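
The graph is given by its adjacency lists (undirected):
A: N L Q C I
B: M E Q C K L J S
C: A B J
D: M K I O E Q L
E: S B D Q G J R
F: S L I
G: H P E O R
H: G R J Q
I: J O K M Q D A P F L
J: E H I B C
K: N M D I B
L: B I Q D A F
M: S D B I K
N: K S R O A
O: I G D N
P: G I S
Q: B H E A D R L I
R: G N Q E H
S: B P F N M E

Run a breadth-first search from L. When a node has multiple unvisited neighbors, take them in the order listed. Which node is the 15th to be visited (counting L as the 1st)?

P

Visit L; enqueue B, I, Q, D, A, F → queue [B, I, Q, D, A, F]
Visit B; enqueue M, E, C, K, J, S → queue [I, Q, D, A, F, M, E, C, K, J, S]
Visit I; enqueue O, P → queue [Q, D, A, F, M, E, C, K, J, S, O, P]
Visit Q; enqueue H, R → queue [D, A, F, M, E, C, K, J, S, O, P, H, R]
Visit D → queue [A, F, M, E, C, K, J, S, O, P, H, R]
Visit A; enqueue N → queue [F, M, E, C, K, J, S, O, P, H, R, N]
Visit F → queue [M, E, C, K, J, S, O, P, H, R, N]
Visit M → queue [E, C, K, J, S, O, P, H, R, N]
Visit E; enqueue G → queue [C, K, J, S, O, P, H, R, N, G]
Visit C → queue [K, J, S, O, P, H, R, N, G]
Visit K → queue [J, S, O, P, H, R, N, G]
Visit J → queue [S, O, P, H, R, N, G]
Visit S → queue [O, P, H, R, N, G]
Visit O → queue [P, H, R, N, G]
Visit P → queue [H, R, N, G]
Visit H → queue [R, N, G]
Visit R → queue [N, G]
Visit N → queue [G]
Visit G → queue []

Visit order: L, B, I, Q, D, A, F, M, E, C, K, J, S, O, P, H, R, N, G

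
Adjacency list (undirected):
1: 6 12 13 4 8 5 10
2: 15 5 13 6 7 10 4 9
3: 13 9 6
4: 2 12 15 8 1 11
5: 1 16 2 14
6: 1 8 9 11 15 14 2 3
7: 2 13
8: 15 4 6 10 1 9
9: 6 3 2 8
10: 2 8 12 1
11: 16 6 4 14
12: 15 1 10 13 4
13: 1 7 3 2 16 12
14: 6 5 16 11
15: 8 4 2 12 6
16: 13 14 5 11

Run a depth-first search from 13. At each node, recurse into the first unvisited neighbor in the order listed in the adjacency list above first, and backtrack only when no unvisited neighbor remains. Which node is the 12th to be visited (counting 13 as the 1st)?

7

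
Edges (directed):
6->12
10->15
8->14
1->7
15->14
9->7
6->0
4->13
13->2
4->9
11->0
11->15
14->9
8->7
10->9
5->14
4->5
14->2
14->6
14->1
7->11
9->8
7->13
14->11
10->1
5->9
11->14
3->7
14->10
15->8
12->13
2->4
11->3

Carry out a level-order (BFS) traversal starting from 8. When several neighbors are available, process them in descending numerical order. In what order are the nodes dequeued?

Visit 8; enqueue 14, 7 → queue [14, 7]
Visit 14; enqueue 11, 10, 9, 6, 2, 1 → queue [7, 11, 10, 9, 6, 2, 1]
Visit 7; enqueue 13 → queue [11, 10, 9, 6, 2, 1, 13]
Visit 11; enqueue 15, 3, 0 → queue [10, 9, 6, 2, 1, 13, 15, 3, 0]
Visit 10 → queue [9, 6, 2, 1, 13, 15, 3, 0]
Visit 9 → queue [6, 2, 1, 13, 15, 3, 0]
Visit 6; enqueue 12 → queue [2, 1, 13, 15, 3, 0, 12]
Visit 2; enqueue 4 → queue [1, 13, 15, 3, 0, 12, 4]
Visit 1 → queue [13, 15, 3, 0, 12, 4]
Visit 13 → queue [15, 3, 0, 12, 4]
Visit 15 → queue [3, 0, 12, 4]
Visit 3 → queue [0, 12, 4]
Visit 0 → queue [12, 4]
Visit 12 → queue [4]
Visit 4; enqueue 5 → queue [5]
Visit 5 → queue []

8 → 14 → 7 → 11 → 10 → 9 → 6 → 2 → 1 → 13 → 15 → 3 → 0 → 12 → 4 → 5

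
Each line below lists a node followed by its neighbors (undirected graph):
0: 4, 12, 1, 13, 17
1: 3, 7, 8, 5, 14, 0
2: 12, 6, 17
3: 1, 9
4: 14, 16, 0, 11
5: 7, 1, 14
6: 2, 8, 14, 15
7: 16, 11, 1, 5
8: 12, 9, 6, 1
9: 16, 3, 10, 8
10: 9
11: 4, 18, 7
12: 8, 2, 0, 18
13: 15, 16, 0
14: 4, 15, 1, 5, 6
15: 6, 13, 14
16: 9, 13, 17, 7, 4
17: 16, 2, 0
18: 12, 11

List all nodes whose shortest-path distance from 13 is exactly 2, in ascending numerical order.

1, 4, 6, 7, 9, 12, 14, 17

Level 0: 13
Level 1: 0, 15, 16
Level 2: 1, 4, 6, 7, 9, 12, 14, 17
Level 3: 2, 3, 5, 8, 10, 11, 18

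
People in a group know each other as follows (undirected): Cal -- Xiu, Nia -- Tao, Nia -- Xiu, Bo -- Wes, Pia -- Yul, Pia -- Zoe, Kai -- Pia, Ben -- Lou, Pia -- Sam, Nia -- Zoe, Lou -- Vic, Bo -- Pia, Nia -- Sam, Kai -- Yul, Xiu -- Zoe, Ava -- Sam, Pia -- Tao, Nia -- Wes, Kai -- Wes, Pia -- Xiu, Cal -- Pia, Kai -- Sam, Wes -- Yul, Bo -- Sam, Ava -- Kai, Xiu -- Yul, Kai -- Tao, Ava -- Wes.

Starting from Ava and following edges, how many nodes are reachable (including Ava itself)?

12

BFS from Ava visits: Ava, Wes, Sam, Kai, Yul, Nia, Bo, Pia, Tao, Xiu, Zoe, Cal
Reachable nodes: 12 of 15 total.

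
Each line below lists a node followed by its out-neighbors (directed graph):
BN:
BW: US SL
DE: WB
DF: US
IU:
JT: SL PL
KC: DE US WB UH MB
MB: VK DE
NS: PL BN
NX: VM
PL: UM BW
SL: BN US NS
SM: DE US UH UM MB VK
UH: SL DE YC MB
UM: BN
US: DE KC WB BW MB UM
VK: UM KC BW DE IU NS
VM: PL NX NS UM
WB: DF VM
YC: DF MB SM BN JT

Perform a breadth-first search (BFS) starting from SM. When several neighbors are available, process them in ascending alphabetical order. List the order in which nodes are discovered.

SM → DE → MB → UH → UM → US → VK → WB → SL → YC → BN → BW → KC → IU → NS → DF → VM → JT → PL → NX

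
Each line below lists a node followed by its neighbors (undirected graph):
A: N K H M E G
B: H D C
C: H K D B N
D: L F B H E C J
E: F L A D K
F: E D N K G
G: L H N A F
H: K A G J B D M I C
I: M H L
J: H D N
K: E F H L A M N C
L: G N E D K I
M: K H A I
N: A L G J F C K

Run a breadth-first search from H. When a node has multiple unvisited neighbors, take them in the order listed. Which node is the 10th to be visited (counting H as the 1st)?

Visit H; enqueue K, A, G, J, B, D, M, I, C → queue [K, A, G, J, B, D, M, I, C]
Visit K; enqueue E, F, L, N → queue [A, G, J, B, D, M, I, C, E, F, L, N]
Visit A → queue [G, J, B, D, M, I, C, E, F, L, N]
Visit G → queue [J, B, D, M, I, C, E, F, L, N]
Visit J → queue [B, D, M, I, C, E, F, L, N]
Visit B → queue [D, M, I, C, E, F, L, N]
Visit D → queue [M, I, C, E, F, L, N]
Visit M → queue [I, C, E, F, L, N]
Visit I → queue [C, E, F, L, N]
Visit C → queue [E, F, L, N]
Visit E → queue [F, L, N]
Visit F → queue [L, N]
Visit L → queue [N]
Visit N → queue []

Visit order: H, K, A, G, J, B, D, M, I, C, E, F, L, N

C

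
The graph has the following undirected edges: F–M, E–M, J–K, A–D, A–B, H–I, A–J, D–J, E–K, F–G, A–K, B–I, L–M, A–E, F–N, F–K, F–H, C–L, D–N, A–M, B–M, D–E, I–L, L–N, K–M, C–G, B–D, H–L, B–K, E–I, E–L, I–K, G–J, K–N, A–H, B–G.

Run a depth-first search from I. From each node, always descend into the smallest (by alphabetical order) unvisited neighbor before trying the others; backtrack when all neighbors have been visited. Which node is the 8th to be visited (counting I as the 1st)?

Visit I
I → B
B → A
A → D
D → E
E → K
K → F
F → G
G → C
C → L
L → H
L → M
L → N
G → J

Visit order: I, B, A, D, E, K, F, G, C, L, H, M, N, J

G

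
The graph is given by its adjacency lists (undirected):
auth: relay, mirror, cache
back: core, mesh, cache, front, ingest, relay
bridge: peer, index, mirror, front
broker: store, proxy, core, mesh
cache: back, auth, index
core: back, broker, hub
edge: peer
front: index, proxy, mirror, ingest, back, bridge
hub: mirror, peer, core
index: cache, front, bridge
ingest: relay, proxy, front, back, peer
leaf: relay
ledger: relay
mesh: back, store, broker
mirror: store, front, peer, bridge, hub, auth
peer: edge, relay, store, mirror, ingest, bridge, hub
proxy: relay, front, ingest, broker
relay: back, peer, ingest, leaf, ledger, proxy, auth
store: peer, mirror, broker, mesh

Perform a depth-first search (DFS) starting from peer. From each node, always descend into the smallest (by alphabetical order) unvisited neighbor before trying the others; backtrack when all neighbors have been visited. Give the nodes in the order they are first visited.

peer -> bridge -> front -> back -> cache -> auth -> mirror -> hub -> core -> broker -> mesh -> store -> proxy -> ingest -> relay -> leaf -> ledger -> index -> edge

Visit peer
peer → bridge
bridge → front
front → back
back → cache
cache → auth
auth → mirror
mirror → hub
hub → core
core → broker
broker → mesh
mesh → store
broker → proxy
proxy → ingest
ingest → relay
relay → leaf
relay → ledger
cache → index
peer → edge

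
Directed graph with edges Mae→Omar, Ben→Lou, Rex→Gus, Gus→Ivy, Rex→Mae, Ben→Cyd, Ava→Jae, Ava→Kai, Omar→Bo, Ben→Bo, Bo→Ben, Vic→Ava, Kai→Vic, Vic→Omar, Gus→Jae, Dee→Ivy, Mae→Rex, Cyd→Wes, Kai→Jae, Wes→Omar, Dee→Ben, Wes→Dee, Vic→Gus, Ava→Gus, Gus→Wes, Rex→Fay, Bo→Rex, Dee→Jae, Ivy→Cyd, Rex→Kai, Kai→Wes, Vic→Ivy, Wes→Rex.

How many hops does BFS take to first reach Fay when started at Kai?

3

Level 0: Kai
Level 1: Jae, Vic, Wes
Level 2: Ava, Dee, Gus, Ivy, Omar, Rex
Level 3: Ben, Bo, Cyd, Fay, Mae
Level 4: Lou
Fay first appears at level 3.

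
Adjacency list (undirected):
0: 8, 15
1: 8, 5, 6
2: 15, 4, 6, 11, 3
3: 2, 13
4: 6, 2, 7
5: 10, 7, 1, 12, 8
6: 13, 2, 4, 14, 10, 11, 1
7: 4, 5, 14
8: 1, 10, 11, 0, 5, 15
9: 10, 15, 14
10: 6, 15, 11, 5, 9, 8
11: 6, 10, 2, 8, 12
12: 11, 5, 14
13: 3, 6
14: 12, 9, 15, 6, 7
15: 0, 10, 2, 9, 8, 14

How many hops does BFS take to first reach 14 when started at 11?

2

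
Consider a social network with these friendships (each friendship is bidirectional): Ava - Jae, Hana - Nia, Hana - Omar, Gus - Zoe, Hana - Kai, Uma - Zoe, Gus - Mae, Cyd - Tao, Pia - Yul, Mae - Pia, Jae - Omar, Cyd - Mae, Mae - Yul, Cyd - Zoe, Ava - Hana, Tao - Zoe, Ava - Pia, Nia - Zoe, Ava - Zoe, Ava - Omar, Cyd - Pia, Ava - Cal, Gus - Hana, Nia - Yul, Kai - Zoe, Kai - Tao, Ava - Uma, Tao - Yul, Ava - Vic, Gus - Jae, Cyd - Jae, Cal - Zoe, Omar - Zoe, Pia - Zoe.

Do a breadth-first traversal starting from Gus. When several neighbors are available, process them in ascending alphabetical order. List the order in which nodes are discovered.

Visit Gus; enqueue Hana, Jae, Mae, Zoe → queue [Hana, Jae, Mae, Zoe]
Visit Hana; enqueue Ava, Kai, Nia, Omar → queue [Jae, Mae, Zoe, Ava, Kai, Nia, Omar]
Visit Jae; enqueue Cyd → queue [Mae, Zoe, Ava, Kai, Nia, Omar, Cyd]
Visit Mae; enqueue Pia, Yul → queue [Zoe, Ava, Kai, Nia, Omar, Cyd, Pia, Yul]
Visit Zoe; enqueue Cal, Tao, Uma → queue [Ava, Kai, Nia, Omar, Cyd, Pia, Yul, Cal, Tao, Uma]
Visit Ava; enqueue Vic → queue [Kai, Nia, Omar, Cyd, Pia, Yul, Cal, Tao, Uma, Vic]
Visit Kai → queue [Nia, Omar, Cyd, Pia, Yul, Cal, Tao, Uma, Vic]
Visit Nia → queue [Omar, Cyd, Pia, Yul, Cal, Tao, Uma, Vic]
Visit Omar → queue [Cyd, Pia, Yul, Cal, Tao, Uma, Vic]
Visit Cyd → queue [Pia, Yul, Cal, Tao, Uma, Vic]
Visit Pia → queue [Yul, Cal, Tao, Uma, Vic]
Visit Yul → queue [Cal, Tao, Uma, Vic]
Visit Cal → queue [Tao, Uma, Vic]
Visit Tao → queue [Uma, Vic]
Visit Uma → queue [Vic]
Visit Vic → queue []

Gus Hana Jae Mae Zoe Ava Kai Nia Omar Cyd Pia Yul Cal Tao Uma Vic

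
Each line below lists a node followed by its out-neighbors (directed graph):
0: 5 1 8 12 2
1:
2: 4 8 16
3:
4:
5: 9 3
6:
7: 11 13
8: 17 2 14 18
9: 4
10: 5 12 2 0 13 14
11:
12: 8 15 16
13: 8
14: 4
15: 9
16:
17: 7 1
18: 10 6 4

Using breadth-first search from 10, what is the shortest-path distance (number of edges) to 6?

Level 0: 10
Level 1: 0, 2, 5, 12, 13, 14
Level 2: 1, 3, 4, 8, 9, 15, 16
Level 3: 17, 18
Level 4: 6, 7
Level 5: 11
6 first appears at level 4.

4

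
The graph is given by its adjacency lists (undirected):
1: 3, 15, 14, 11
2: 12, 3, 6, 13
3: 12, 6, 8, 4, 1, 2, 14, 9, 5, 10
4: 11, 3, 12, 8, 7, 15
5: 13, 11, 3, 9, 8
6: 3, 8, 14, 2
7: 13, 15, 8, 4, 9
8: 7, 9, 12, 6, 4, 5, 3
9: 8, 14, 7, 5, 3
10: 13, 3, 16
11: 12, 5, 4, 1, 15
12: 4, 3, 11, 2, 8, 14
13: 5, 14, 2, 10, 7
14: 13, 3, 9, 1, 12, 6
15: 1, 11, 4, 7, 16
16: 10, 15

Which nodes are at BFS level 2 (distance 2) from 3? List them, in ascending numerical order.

7, 11, 13, 15, 16

Level 0: 3
Level 1: 1, 2, 4, 5, 6, 8, 9, 10, 12, 14
Level 2: 7, 11, 13, 15, 16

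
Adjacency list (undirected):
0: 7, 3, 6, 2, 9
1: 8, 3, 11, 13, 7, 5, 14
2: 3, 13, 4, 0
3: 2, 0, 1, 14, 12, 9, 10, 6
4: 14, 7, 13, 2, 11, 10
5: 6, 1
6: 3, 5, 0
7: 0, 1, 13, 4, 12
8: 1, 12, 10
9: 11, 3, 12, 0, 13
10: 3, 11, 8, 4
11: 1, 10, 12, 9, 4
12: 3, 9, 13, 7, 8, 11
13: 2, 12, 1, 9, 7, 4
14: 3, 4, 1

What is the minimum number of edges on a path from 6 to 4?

Level 0: 6
Level 1: 0, 3, 5
Level 2: 1, 2, 7, 9, 10, 12, 14
Level 3: 4, 8, 11, 13
4 first appears at level 3.

3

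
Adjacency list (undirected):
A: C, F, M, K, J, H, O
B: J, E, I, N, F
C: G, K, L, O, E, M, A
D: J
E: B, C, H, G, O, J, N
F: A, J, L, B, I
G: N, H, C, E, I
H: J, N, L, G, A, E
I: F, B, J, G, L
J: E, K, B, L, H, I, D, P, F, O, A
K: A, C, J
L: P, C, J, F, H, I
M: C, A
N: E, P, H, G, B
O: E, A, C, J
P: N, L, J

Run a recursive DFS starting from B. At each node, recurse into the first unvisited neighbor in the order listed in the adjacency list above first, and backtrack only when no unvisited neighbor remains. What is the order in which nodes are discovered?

B, J, E, C, G, N, P, L, F, A, M, K, H, O, I, D

Visit B
B → J
J → E
E → C
C → G
G → N
N → P
P → L
L → F
F → A
A → M
A → K
A → H
A → O
F → I
J → D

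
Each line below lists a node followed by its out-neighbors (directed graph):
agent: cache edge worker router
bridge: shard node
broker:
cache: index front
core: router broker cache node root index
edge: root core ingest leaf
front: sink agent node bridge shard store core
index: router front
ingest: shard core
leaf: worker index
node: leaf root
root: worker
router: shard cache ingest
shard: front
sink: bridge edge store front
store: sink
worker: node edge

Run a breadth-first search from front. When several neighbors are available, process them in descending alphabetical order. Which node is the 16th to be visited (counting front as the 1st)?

worker

Visit front; enqueue store, sink, shard, node, core, bridge, agent → queue [store, sink, shard, node, core, bridge, agent]
Visit store → queue [sink, shard, node, core, bridge, agent]
Visit sink; enqueue edge → queue [shard, node, core, bridge, agent, edge]
Visit shard → queue [node, core, bridge, agent, edge]
Visit node; enqueue root, leaf → queue [core, bridge, agent, edge, root, leaf]
Visit core; enqueue router, index, cache, broker → queue [bridge, agent, edge, root, leaf, router, index, cache, broker]
Visit bridge → queue [agent, edge, root, leaf, router, index, cache, broker]
Visit agent; enqueue worker → queue [edge, root, leaf, router, index, cache, broker, worker]
Visit edge; enqueue ingest → queue [root, leaf, router, index, cache, broker, worker, ingest]
Visit root → queue [leaf, router, index, cache, broker, worker, ingest]
Visit leaf → queue [router, index, cache, broker, worker, ingest]
Visit router → queue [index, cache, broker, worker, ingest]
Visit index → queue [cache, broker, worker, ingest]
Visit cache → queue [broker, worker, ingest]
Visit broker → queue [worker, ingest]
Visit worker → queue [ingest]
Visit ingest → queue []

Visit order: front, store, sink, shard, node, core, bridge, agent, edge, root, leaf, router, index, cache, broker, worker, ingest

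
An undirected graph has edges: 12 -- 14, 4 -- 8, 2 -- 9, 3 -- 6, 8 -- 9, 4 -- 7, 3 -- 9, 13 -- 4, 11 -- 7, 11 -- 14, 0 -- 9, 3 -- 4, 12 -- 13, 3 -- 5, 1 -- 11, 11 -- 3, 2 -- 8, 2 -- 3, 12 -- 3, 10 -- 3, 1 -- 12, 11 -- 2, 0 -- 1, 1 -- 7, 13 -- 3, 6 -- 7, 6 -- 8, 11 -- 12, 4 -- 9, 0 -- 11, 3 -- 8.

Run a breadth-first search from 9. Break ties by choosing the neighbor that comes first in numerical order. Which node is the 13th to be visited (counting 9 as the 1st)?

13

Visit 9; enqueue 0, 2, 3, 4, 8 → queue [0, 2, 3, 4, 8]
Visit 0; enqueue 1, 11 → queue [2, 3, 4, 8, 1, 11]
Visit 2 → queue [3, 4, 8, 1, 11]
Visit 3; enqueue 5, 6, 10, 12, 13 → queue [4, 8, 1, 11, 5, 6, 10, 12, 13]
Visit 4; enqueue 7 → queue [8, 1, 11, 5, 6, 10, 12, 13, 7]
Visit 8 → queue [1, 11, 5, 6, 10, 12, 13, 7]
Visit 1 → queue [11, 5, 6, 10, 12, 13, 7]
Visit 11; enqueue 14 → queue [5, 6, 10, 12, 13, 7, 14]
Visit 5 → queue [6, 10, 12, 13, 7, 14]
Visit 6 → queue [10, 12, 13, 7, 14]
Visit 10 → queue [12, 13, 7, 14]
Visit 12 → queue [13, 7, 14]
Visit 13 → queue [7, 14]
Visit 7 → queue [14]
Visit 14 → queue []

Visit order: 9, 0, 2, 3, 4, 8, 1, 11, 5, 6, 10, 12, 13, 7, 14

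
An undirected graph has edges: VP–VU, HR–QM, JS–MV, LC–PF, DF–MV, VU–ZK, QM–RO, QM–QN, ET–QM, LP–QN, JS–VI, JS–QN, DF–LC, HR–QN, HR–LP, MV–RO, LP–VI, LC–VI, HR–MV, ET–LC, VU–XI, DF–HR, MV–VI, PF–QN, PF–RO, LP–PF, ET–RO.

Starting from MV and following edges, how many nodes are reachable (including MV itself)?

BFS from MV visits: MV, VI, RO, JS, HR, DF, LP, LC, QM, PF, ET, QN
Reachable nodes: 12 of 16 total.

12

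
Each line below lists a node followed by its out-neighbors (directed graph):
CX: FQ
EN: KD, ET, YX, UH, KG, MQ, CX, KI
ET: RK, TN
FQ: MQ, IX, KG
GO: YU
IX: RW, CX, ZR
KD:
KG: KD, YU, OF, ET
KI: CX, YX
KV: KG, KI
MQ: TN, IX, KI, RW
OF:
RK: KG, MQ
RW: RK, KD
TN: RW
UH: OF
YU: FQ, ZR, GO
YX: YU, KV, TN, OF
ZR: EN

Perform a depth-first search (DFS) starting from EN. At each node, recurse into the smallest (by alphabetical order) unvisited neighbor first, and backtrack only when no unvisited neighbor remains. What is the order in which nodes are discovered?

EN → CX → FQ → IX → RW → KD → RK → KG → ET → TN → OF → YU → GO → ZR → MQ → KI → YX → KV → UH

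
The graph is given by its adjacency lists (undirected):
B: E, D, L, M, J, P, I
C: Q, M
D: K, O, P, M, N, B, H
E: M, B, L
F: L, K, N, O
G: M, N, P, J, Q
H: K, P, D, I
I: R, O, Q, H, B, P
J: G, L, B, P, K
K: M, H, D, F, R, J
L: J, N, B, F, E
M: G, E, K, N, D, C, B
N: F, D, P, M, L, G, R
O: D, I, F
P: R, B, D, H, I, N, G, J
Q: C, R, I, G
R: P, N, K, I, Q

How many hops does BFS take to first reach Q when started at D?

Level 0: D
Level 1: B, H, K, M, N, O, P
Level 2: C, E, F, G, I, J, L, R
Level 3: Q
Q first appears at level 3.

3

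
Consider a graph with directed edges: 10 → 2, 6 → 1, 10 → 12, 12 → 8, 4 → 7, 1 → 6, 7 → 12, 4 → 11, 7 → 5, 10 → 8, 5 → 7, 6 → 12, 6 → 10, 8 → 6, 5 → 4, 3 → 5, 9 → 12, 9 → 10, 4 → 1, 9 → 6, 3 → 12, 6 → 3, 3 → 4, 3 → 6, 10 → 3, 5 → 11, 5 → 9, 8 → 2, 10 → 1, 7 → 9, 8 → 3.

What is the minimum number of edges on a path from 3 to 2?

3

Level 0: 3
Level 1: 4, 5, 6, 12
Level 2: 1, 7, 8, 9, 10, 11
Level 3: 2
2 first appears at level 3.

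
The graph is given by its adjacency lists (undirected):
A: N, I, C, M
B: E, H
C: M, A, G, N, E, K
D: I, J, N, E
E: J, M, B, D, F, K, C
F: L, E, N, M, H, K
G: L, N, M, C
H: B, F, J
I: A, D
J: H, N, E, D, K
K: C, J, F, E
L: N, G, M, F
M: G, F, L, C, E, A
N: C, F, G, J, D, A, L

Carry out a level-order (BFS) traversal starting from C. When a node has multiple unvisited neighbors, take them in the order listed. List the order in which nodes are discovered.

Visit C; enqueue M, A, G, N, E, K → queue [M, A, G, N, E, K]
Visit M; enqueue F, L → queue [A, G, N, E, K, F, L]
Visit A; enqueue I → queue [G, N, E, K, F, L, I]
Visit G → queue [N, E, K, F, L, I]
Visit N; enqueue J, D → queue [E, K, F, L, I, J, D]
Visit E; enqueue B → queue [K, F, L, I, J, D, B]
Visit K → queue [F, L, I, J, D, B]
Visit F; enqueue H → queue [L, I, J, D, B, H]
Visit L → queue [I, J, D, B, H]
Visit I → queue [J, D, B, H]
Visit J → queue [D, B, H]
Visit D → queue [B, H]
Visit B → queue [H]
Visit H → queue []

C M A G N E K F L I J D B H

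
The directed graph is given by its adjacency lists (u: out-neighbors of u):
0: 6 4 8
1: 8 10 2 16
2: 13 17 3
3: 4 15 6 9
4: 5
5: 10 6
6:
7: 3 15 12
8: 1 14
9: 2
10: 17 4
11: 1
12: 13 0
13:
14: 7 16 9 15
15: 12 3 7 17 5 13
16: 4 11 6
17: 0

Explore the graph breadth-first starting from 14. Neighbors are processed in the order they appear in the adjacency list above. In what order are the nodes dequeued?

14 -> 7 -> 16 -> 9 -> 15 -> 3 -> 12 -> 4 -> 11 -> 6 -> 2 -> 17 -> 5 -> 13 -> 0 -> 1 -> 10 -> 8

Visit 14; enqueue 7, 16, 9, 15 → queue [7, 16, 9, 15]
Visit 7; enqueue 3, 12 → queue [16, 9, 15, 3, 12]
Visit 16; enqueue 4, 11, 6 → queue [9, 15, 3, 12, 4, 11, 6]
Visit 9; enqueue 2 → queue [15, 3, 12, 4, 11, 6, 2]
Visit 15; enqueue 17, 5, 13 → queue [3, 12, 4, 11, 6, 2, 17, 5, 13]
Visit 3 → queue [12, 4, 11, 6, 2, 17, 5, 13]
Visit 12; enqueue 0 → queue [4, 11, 6, 2, 17, 5, 13, 0]
Visit 4 → queue [11, 6, 2, 17, 5, 13, 0]
Visit 11; enqueue 1 → queue [6, 2, 17, 5, 13, 0, 1]
Visit 6 → queue [2, 17, 5, 13, 0, 1]
Visit 2 → queue [17, 5, 13, 0, 1]
Visit 17 → queue [5, 13, 0, 1]
Visit 5; enqueue 10 → queue [13, 0, 1, 10]
Visit 13 → queue [0, 1, 10]
Visit 0; enqueue 8 → queue [1, 10, 8]
Visit 1 → queue [10, 8]
Visit 10 → queue [8]
Visit 8 → queue []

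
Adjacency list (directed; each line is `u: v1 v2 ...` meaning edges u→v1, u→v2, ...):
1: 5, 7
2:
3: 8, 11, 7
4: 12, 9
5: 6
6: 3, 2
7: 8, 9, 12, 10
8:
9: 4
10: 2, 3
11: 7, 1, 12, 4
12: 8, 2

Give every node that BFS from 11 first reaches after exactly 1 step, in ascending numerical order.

Level 0: 11
Level 1: 1, 4, 7, 12
Level 2: 2, 5, 8, 9, 10
Level 3: 3, 6

1, 4, 7, 12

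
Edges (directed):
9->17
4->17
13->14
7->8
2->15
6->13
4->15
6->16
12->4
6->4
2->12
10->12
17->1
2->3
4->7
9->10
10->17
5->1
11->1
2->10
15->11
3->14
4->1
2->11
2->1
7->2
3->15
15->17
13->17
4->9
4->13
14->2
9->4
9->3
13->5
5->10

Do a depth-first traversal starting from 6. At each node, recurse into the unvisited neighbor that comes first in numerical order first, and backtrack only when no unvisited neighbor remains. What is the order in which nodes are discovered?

Visit 6
6 → 4
4 → 1
4 → 7
7 → 2
2 → 3
3 → 14
3 → 15
15 → 11
15 → 17
2 → 10
10 → 12
7 → 8
4 → 9
4 → 13
13 → 5
6 → 16

6 -> 4 -> 1 -> 7 -> 2 -> 3 -> 14 -> 15 -> 11 -> 17 -> 10 -> 12 -> 8 -> 9 -> 13 -> 5 -> 16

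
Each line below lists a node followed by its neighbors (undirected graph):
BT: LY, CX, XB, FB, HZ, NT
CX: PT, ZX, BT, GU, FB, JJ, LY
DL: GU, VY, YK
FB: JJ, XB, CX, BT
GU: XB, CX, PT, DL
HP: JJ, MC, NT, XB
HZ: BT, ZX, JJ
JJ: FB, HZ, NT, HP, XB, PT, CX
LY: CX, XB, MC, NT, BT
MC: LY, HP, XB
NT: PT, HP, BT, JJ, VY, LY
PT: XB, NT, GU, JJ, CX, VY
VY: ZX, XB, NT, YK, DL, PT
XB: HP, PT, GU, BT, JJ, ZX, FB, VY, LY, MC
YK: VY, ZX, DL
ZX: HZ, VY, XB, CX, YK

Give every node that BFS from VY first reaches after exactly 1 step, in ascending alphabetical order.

DL, NT, PT, XB, YK, ZX

Level 0: VY
Level 1: DL, NT, PT, XB, YK, ZX
Level 2: BT, CX, FB, GU, HP, HZ, JJ, LY, MC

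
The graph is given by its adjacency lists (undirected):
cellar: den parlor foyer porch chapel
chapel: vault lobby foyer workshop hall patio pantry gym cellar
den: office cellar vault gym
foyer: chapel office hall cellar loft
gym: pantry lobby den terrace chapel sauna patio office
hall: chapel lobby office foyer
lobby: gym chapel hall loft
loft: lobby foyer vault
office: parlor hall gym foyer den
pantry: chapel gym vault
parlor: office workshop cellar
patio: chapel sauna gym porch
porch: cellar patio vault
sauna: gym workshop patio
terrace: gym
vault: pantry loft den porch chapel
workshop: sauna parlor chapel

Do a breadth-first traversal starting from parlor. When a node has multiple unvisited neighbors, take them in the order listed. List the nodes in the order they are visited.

Visit parlor; enqueue office, workshop, cellar → queue [office, workshop, cellar]
Visit office; enqueue hall, gym, foyer, den → queue [workshop, cellar, hall, gym, foyer, den]
Visit workshop; enqueue sauna, chapel → queue [cellar, hall, gym, foyer, den, sauna, chapel]
Visit cellar; enqueue porch → queue [hall, gym, foyer, den, sauna, chapel, porch]
Visit hall; enqueue lobby → queue [gym, foyer, den, sauna, chapel, porch, lobby]
Visit gym; enqueue pantry, terrace, patio → queue [foyer, den, sauna, chapel, porch, lobby, pantry, terrace, patio]
Visit foyer; enqueue loft → queue [den, sauna, chapel, porch, lobby, pantry, terrace, patio, loft]
Visit den; enqueue vault → queue [sauna, chapel, porch, lobby, pantry, terrace, patio, loft, vault]
Visit sauna → queue [chapel, porch, lobby, pantry, terrace, patio, loft, vault]
Visit chapel → queue [porch, lobby, pantry, terrace, patio, loft, vault]
Visit porch → queue [lobby, pantry, terrace, patio, loft, vault]
Visit lobby → queue [pantry, terrace, patio, loft, vault]
Visit pantry → queue [terrace, patio, loft, vault]
Visit terrace → queue [patio, loft, vault]
Visit patio → queue [loft, vault]
Visit loft → queue [vault]
Visit vault → queue []

parlor, office, workshop, cellar, hall, gym, foyer, den, sauna, chapel, porch, lobby, pantry, terrace, patio, loft, vault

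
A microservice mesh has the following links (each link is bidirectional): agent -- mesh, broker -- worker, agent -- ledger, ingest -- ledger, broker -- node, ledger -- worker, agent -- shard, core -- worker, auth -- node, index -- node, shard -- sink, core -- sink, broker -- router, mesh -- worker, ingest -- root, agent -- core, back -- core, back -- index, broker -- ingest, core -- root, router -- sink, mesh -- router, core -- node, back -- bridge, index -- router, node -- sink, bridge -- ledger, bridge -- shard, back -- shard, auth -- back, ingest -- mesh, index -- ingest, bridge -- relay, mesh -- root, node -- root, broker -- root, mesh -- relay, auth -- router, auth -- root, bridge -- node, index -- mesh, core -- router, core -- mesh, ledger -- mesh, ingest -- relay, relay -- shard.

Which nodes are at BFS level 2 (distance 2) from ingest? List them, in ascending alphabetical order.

agent, auth, back, bridge, core, node, router, shard, worker

Level 0: ingest
Level 1: broker, index, ledger, mesh, relay, root
Level 2: agent, auth, back, bridge, core, node, router, shard, worker
Level 3: sink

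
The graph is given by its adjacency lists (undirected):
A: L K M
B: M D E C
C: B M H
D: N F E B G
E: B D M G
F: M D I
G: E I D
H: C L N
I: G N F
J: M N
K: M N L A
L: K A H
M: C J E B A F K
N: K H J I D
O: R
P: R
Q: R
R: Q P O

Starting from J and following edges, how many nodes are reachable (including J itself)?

BFS from J visits: J, M, N, A, B, C, E, F, K, D, H, I, L, G
Reachable nodes: 14 of 18 total.

14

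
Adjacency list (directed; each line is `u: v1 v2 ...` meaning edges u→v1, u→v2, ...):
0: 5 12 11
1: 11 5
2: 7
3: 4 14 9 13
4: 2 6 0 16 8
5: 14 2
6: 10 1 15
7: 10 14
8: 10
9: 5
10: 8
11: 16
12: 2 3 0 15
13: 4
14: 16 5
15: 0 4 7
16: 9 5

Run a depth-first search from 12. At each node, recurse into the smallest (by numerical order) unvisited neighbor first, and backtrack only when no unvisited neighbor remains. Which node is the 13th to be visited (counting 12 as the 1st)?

Visit 12
12 → 0
0 → 5
5 → 2
2 → 7
7 → 10
10 → 8
7 → 14
14 → 16
16 → 9
0 → 11
12 → 3
3 → 4
4 → 6
6 → 1
6 → 15
3 → 13

Visit order: 12, 0, 5, 2, 7, 10, 8, 14, 16, 9, 11, 3, 4, 6, 1, 15, 13

4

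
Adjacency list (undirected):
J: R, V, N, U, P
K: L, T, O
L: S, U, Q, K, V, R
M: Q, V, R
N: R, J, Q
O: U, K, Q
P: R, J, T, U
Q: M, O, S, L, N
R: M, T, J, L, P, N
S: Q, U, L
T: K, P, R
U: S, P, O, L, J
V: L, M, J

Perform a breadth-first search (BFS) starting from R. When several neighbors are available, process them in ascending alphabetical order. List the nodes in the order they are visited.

Visit R; enqueue J, L, M, N, P, T → queue [J, L, M, N, P, T]
Visit J; enqueue U, V → queue [L, M, N, P, T, U, V]
Visit L; enqueue K, Q, S → queue [M, N, P, T, U, V, K, Q, S]
Visit M → queue [N, P, T, U, V, K, Q, S]
Visit N → queue [P, T, U, V, K, Q, S]
Visit P → queue [T, U, V, K, Q, S]
Visit T → queue [U, V, K, Q, S]
Visit U; enqueue O → queue [V, K, Q, S, O]
Visit V → queue [K, Q, S, O]
Visit K → queue [Q, S, O]
Visit Q → queue [S, O]
Visit S → queue [O]
Visit O → queue []

R, J, L, M, N, P, T, U, V, K, Q, S, O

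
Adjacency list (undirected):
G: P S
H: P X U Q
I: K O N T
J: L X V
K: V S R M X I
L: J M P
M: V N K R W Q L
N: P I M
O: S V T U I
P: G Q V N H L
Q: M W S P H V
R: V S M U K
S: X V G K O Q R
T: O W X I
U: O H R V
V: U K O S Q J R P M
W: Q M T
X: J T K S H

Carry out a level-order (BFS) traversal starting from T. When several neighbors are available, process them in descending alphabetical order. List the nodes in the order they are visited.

T, X, W, O, I, S, K, J, H, Q, M, V, U, N, R, G, L, P

Visit T; enqueue X, W, O, I → queue [X, W, O, I]
Visit X; enqueue S, K, J, H → queue [W, O, I, S, K, J, H]
Visit W; enqueue Q, M → queue [O, I, S, K, J, H, Q, M]
Visit O; enqueue V, U → queue [I, S, K, J, H, Q, M, V, U]
Visit I; enqueue N → queue [S, K, J, H, Q, M, V, U, N]
Visit S; enqueue R, G → queue [K, J, H, Q, M, V, U, N, R, G]
Visit K → queue [J, H, Q, M, V, U, N, R, G]
Visit J; enqueue L → queue [H, Q, M, V, U, N, R, G, L]
Visit H; enqueue P → queue [Q, M, V, U, N, R, G, L, P]
Visit Q → queue [M, V, U, N, R, G, L, P]
Visit M → queue [V, U, N, R, G, L, P]
Visit V → queue [U, N, R, G, L, P]
Visit U → queue [N, R, G, L, P]
Visit N → queue [R, G, L, P]
Visit R → queue [G, L, P]
Visit G → queue [L, P]
Visit L → queue [P]
Visit P → queue []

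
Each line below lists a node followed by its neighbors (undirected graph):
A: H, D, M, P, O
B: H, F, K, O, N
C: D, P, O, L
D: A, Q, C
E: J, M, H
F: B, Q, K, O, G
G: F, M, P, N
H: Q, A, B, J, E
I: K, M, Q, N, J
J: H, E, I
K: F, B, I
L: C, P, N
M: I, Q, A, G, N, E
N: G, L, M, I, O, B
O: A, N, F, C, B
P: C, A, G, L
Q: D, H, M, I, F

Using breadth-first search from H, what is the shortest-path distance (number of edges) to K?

Level 0: H
Level 1: A, B, E, J, Q
Level 2: D, F, I, K, M, N, O, P
Level 3: C, G, L
K first appears at level 2.

2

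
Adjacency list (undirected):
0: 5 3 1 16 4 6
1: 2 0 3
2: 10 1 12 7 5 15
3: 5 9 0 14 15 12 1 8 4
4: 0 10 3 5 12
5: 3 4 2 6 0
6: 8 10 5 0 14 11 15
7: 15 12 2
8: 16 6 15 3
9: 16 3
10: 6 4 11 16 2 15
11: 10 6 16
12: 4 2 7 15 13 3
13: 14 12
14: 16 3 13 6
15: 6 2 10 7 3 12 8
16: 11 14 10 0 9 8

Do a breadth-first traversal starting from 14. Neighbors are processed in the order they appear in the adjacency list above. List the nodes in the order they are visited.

Visit 14; enqueue 16, 3, 13, 6 → queue [16, 3, 13, 6]
Visit 16; enqueue 11, 10, 0, 9, 8 → queue [3, 13, 6, 11, 10, 0, 9, 8]
Visit 3; enqueue 5, 15, 12, 1, 4 → queue [13, 6, 11, 10, 0, 9, 8, 5, 15, 12, 1, 4]
Visit 13 → queue [6, 11, 10, 0, 9, 8, 5, 15, 12, 1, 4]
Visit 6 → queue [11, 10, 0, 9, 8, 5, 15, 12, 1, 4]
Visit 11 → queue [10, 0, 9, 8, 5, 15, 12, 1, 4]
Visit 10; enqueue 2 → queue [0, 9, 8, 5, 15, 12, 1, 4, 2]
Visit 0 → queue [9, 8, 5, 15, 12, 1, 4, 2]
Visit 9 → queue [8, 5, 15, 12, 1, 4, 2]
Visit 8 → queue [5, 15, 12, 1, 4, 2]
Visit 5 → queue [15, 12, 1, 4, 2]
Visit 15; enqueue 7 → queue [12, 1, 4, 2, 7]
Visit 12 → queue [1, 4, 2, 7]
Visit 1 → queue [4, 2, 7]
Visit 4 → queue [2, 7]
Visit 2 → queue [7]
Visit 7 → queue []

14, 16, 3, 13, 6, 11, 10, 0, 9, 8, 5, 15, 12, 1, 4, 2, 7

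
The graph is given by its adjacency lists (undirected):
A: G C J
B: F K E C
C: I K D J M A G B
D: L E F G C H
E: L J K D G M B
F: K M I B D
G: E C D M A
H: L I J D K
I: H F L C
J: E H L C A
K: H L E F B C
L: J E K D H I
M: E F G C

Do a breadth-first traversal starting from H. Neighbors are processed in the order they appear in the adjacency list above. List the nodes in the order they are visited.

Visit H; enqueue L, I, J, D, K → queue [L, I, J, D, K]
Visit L; enqueue E → queue [I, J, D, K, E]
Visit I; enqueue F, C → queue [J, D, K, E, F, C]
Visit J; enqueue A → queue [D, K, E, F, C, A]
Visit D; enqueue G → queue [K, E, F, C, A, G]
Visit K; enqueue B → queue [E, F, C, A, G, B]
Visit E; enqueue M → queue [F, C, A, G, B, M]
Visit F → queue [C, A, G, B, M]
Visit C → queue [A, G, B, M]
Visit A → queue [G, B, M]
Visit G → queue [B, M]
Visit B → queue [M]
Visit M → queue []

H, L, I, J, D, K, E, F, C, A, G, B, M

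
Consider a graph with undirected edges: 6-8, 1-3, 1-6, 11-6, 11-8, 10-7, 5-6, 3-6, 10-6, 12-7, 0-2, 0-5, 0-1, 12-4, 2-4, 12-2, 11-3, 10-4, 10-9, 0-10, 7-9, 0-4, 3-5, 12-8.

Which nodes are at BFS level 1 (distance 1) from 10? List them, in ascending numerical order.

Level 0: 10
Level 1: 0, 4, 6, 7, 9
Level 2: 1, 2, 3, 5, 8, 11, 12

0, 4, 6, 7, 9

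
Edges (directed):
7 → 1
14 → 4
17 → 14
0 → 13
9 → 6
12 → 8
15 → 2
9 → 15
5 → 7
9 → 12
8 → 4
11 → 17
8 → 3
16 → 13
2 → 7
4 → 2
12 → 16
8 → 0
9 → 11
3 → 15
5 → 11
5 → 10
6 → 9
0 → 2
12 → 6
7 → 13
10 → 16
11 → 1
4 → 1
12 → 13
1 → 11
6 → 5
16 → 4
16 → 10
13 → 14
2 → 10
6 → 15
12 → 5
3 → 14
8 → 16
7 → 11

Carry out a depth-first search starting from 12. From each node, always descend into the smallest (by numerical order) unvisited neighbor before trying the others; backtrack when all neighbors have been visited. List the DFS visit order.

12, 5, 7, 1, 11, 17, 14, 4, 2, 10, 16, 13, 6, 9, 15, 8, 0, 3

Visit 12
12 → 5
5 → 7
7 → 1
1 → 11
11 → 17
17 → 14
14 → 4
4 → 2
2 → 10
10 → 16
16 → 13
12 → 6
6 → 9
9 → 15
12 → 8
8 → 0
8 → 3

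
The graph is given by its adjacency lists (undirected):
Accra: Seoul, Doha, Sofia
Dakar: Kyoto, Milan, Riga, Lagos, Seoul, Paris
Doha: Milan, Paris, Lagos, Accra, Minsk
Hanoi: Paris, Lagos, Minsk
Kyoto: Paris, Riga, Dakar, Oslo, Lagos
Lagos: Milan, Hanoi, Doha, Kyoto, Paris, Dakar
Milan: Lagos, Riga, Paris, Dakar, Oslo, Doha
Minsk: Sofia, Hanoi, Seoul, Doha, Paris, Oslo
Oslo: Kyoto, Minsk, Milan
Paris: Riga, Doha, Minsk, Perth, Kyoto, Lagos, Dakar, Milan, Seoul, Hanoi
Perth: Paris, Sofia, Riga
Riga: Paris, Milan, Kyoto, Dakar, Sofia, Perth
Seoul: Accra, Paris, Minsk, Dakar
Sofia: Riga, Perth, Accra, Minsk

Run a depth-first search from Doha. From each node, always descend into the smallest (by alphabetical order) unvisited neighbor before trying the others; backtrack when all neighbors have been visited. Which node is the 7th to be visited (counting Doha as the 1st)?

Hanoi

Visit Doha
Doha → Accra
Accra → Seoul
Seoul → Dakar
Dakar → Kyoto
Kyoto → Lagos
Lagos → Hanoi
Hanoi → Minsk
Minsk → Oslo
Oslo → Milan
Milan → Paris
Paris → Perth
Perth → Riga
Riga → Sofia

Visit order: Doha, Accra, Seoul, Dakar, Kyoto, Lagos, Hanoi, Minsk, Oslo, Milan, Paris, Perth, Riga, Sofia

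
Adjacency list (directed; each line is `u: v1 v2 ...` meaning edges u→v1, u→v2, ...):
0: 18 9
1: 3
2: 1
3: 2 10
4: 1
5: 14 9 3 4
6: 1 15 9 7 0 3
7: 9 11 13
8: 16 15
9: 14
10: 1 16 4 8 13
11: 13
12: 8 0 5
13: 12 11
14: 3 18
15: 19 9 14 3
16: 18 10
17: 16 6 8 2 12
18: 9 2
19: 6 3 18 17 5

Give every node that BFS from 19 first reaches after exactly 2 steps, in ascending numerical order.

0, 1, 2, 4, 7, 8, 9, 10, 12, 14, 15, 16

Level 0: 19
Level 1: 3, 5, 6, 17, 18
Level 2: 0, 1, 2, 4, 7, 8, 9, 10, 12, 14, 15, 16
Level 3: 11, 13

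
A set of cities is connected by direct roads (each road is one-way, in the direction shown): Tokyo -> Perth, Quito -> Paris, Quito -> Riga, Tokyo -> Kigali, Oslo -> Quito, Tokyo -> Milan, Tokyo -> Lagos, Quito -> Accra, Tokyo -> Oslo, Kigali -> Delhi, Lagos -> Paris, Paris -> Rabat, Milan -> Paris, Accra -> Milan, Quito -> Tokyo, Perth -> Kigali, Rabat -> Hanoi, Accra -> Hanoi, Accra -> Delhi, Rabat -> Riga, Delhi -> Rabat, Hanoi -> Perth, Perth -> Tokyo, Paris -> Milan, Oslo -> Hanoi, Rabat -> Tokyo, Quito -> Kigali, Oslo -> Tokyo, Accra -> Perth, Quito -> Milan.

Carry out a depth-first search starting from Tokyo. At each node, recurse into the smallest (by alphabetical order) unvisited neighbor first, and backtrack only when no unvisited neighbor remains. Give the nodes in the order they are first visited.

Visit Tokyo
Tokyo → Kigali
Kigali → Delhi
Delhi → Rabat
Rabat → Hanoi
Hanoi → Perth
Rabat → Riga
Tokyo → Lagos
Lagos → Paris
Paris → Milan
Tokyo → Oslo
Oslo → Quito
Quito → Accra

Tokyo -> Kigali -> Delhi -> Rabat -> Hanoi -> Perth -> Riga -> Lagos -> Paris -> Milan -> Oslo -> Quito -> Accra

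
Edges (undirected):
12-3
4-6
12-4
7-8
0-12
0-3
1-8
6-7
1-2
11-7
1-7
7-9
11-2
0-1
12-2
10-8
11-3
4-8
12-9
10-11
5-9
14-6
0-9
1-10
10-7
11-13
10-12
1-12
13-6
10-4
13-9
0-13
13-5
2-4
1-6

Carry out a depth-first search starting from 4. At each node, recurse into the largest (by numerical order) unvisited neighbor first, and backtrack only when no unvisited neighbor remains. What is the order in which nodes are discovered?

Visit 4
4 → 12
12 → 10
10 → 11
11 → 13
13 → 9
9 → 7
7 → 8
8 → 1
1 → 6
6 → 14
1 → 2
1 → 0
0 → 3
9 → 5

4, 12, 10, 11, 13, 9, 7, 8, 1, 6, 14, 2, 0, 3, 5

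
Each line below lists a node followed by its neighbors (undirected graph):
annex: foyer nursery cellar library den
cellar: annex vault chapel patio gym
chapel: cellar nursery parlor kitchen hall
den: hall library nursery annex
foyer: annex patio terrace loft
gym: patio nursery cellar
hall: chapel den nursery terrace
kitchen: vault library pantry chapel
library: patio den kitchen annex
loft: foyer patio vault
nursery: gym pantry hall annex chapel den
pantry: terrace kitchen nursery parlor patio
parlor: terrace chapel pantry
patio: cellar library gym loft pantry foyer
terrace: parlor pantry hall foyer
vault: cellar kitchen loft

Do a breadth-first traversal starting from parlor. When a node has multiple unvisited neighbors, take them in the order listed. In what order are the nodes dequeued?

Visit parlor; enqueue terrace, chapel, pantry → queue [terrace, chapel, pantry]
Visit terrace; enqueue hall, foyer → queue [chapel, pantry, hall, foyer]
Visit chapel; enqueue cellar, nursery, kitchen → queue [pantry, hall, foyer, cellar, nursery, kitchen]
Visit pantry; enqueue patio → queue [hall, foyer, cellar, nursery, kitchen, patio]
Visit hall; enqueue den → queue [foyer, cellar, nursery, kitchen, patio, den]
Visit foyer; enqueue annex, loft → queue [cellar, nursery, kitchen, patio, den, annex, loft]
Visit cellar; enqueue vault, gym → queue [nursery, kitchen, patio, den, annex, loft, vault, gym]
Visit nursery → queue [kitchen, patio, den, annex, loft, vault, gym]
Visit kitchen; enqueue library → queue [patio, den, annex, loft, vault, gym, library]
Visit patio → queue [den, annex, loft, vault, gym, library]
Visit den → queue [annex, loft, vault, gym, library]
Visit annex → queue [loft, vault, gym, library]
Visit loft → queue [vault, gym, library]
Visit vault → queue [gym, library]
Visit gym → queue [library]
Visit library → queue []

parlor, terrace, chapel, pantry, hall, foyer, cellar, nursery, kitchen, patio, den, annex, loft, vault, gym, library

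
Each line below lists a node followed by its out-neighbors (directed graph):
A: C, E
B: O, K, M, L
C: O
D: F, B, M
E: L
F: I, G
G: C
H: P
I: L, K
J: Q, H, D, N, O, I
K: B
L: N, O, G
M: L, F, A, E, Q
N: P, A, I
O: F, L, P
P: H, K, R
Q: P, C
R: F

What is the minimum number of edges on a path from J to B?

2

Level 0: J
Level 1: D, H, I, N, O, Q
Level 2: A, B, C, F, K, L, M, P
Level 3: E, G, R
B first appears at level 2.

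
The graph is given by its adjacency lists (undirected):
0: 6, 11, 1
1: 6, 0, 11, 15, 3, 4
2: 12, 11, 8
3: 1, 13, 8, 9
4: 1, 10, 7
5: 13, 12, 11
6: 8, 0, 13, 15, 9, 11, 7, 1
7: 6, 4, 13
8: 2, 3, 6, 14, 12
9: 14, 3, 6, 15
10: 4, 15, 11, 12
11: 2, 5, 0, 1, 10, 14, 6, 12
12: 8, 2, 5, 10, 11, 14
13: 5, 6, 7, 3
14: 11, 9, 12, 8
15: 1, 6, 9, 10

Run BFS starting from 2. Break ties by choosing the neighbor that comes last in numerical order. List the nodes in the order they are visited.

2 12 11 8 14 10 5 6 1 0 3 9 15 4 13 7

Visit 2; enqueue 12, 11, 8 → queue [12, 11, 8]
Visit 12; enqueue 14, 10, 5 → queue [11, 8, 14, 10, 5]
Visit 11; enqueue 6, 1, 0 → queue [8, 14, 10, 5, 6, 1, 0]
Visit 8; enqueue 3 → queue [14, 10, 5, 6, 1, 0, 3]
Visit 14; enqueue 9 → queue [10, 5, 6, 1, 0, 3, 9]
Visit 10; enqueue 15, 4 → queue [5, 6, 1, 0, 3, 9, 15, 4]
Visit 5; enqueue 13 → queue [6, 1, 0, 3, 9, 15, 4, 13]
Visit 6; enqueue 7 → queue [1, 0, 3, 9, 15, 4, 13, 7]
Visit 1 → queue [0, 3, 9, 15, 4, 13, 7]
Visit 0 → queue [3, 9, 15, 4, 13, 7]
Visit 3 → queue [9, 15, 4, 13, 7]
Visit 9 → queue [15, 4, 13, 7]
Visit 15 → queue [4, 13, 7]
Visit 4 → queue [13, 7]
Visit 13 → queue [7]
Visit 7 → queue []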